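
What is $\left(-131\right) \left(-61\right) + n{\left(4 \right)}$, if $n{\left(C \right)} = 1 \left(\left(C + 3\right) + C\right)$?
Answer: $8002$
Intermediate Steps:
$n{\left(C \right)} = 3 + 2 C$ ($n{\left(C \right)} = 1 \left(\left(3 + C\right) + C\right) = 1 \left(3 + 2 C\right) = 3 + 2 C$)
$\left(-131\right) \left(-61\right) + n{\left(4 \right)} = \left(-131\right) \left(-61\right) + \left(3 + 2 \cdot 4\right) = 7991 + \left(3 + 8\right) = 7991 + 11 = 8002$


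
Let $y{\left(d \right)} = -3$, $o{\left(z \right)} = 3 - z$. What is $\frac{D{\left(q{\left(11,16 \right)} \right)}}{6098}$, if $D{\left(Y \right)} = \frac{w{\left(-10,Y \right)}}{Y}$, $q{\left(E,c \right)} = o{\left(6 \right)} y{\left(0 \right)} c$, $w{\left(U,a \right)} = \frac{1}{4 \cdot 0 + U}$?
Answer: $- \frac{1}{8781120} \approx -1.1388 \cdot 10^{-7}$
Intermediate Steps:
$w{\left(U,a \right)} = \frac{1}{U}$ ($w{\left(U,a \right)} = \frac{1}{0 + U} = \frac{1}{U}$)
$q{\left(E,c \right)} = 9 c$ ($q{\left(E,c \right)} = \left(3 - 6\right) \left(-3\right) c = \left(-3\right) \left(-3\right) c = 9 c$)
$D{\left(Y \right)} = - \frac{1}{10 Y}$ ($D{\left(Y \right)} = \frac{1}{\left(-10\right) Y} = - \frac{1}{10 Y}$)
$\frac{D{\left(q{\left(11,16 \right)} \right)}}{6098} = \frac{\left(- \frac{1}{10}\right) \frac{1}{9 \cdot 16}}{6098} = - \frac{1}{10 \cdot 144} \cdot \frac{1}{6098} = \left(- \frac{1}{10}\right) \frac{1}{144} \cdot \frac{1}{6098} = \left(- \frac{1}{1440}\right) \frac{1}{6098} = - \frac{1}{8781120}$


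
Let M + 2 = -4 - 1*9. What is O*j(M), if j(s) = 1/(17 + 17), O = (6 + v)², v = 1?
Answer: 49/34 ≈ 1.4412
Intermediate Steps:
M = -15 (M = -2 + (-4 - 1*9) = -2 + (-4 - 9) = -2 - 13 = -15)
O = 49 (O = (6 + 1)² = 7² = 49)
j(s) = 1/34
O*j(M) = 49*(1/34) = 49/34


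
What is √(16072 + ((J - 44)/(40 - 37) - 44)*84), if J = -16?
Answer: 2*√2674 ≈ 103.42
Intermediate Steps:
√(16072 + ((J - 44)/(40 - 37) - 44)*84) = √(16072 + ((-16 - 44)/(40 - 37) - 44)*84) = √(16072 + (-60/3 - 44)*84) = √(16072 + (-60*⅓ - 44)*84) = √(16072 + (-20 - 44)*84) = √(16072 - 64*84) = √(16072 - 5376) = √10696 = 2*√2674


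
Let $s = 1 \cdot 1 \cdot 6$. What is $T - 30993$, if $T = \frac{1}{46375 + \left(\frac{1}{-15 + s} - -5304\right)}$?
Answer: $- \frac{14415154221}{465110} \approx -30993.0$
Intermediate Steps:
$s = 6$ ($s = 1 \cdot 6 = 6$)
$T = \frac{9}{465110}$ ($T = \frac{1}{46375 + \left(\frac{1}{-15 + 6} - -5304\right)} = \frac{1}{46375 + \left(\frac{1}{-9} + 5304\right)} = \frac{1}{46375 + \left(- \frac{1}{9} + 5304\right)} = \frac{1}{46375 + \frac{47735}{9}} = \frac{1}{\frac{465110}{9}} = \frac{9}{465110} \approx 1.935 \cdot 10^{-5}$)
$T - 30993 = \frac{9}{465110} - 30993 = - \frac{14415154221}{465110}$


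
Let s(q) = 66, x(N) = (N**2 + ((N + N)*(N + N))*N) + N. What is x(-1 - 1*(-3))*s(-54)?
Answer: 2508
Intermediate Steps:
x(N) = N + N**2 + 4*N**3 (x(N) = (N**2 + ((2*N)*(2*N))*N) + N = (N**2 + (4*N**2)*N) + N = (N**2 + 4*N**3) + N = N + N**2 + 4*N**3)
x(-1 - 1*(-3))*s(-54) = ((-1 - 1*(-3))*(1 + (-1 - 1*(-3)) + 4*(-1 - 1*(-3))**2))*66 = ((-1 + 3)*(1 + (-1 + 3) + 4*(-1 + 3)**2))*66 = (2*(1 + 2 + 4*2**2))*66 = (2*(1 + 2 + 4*4))*66 = (2*(1 + 2 + 16))*66 = (2*19)*66 = 38*66 = 2508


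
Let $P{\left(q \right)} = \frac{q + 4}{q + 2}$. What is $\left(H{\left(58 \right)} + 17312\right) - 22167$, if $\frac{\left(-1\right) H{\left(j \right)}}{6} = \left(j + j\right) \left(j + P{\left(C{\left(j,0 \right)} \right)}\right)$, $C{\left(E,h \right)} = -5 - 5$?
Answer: $-45745$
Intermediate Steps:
$C{\left(E,h \right)} = -10$ ($C{\left(E,h \right)} = -5 - 5 = -10$)
$P{\left(q \right)} = \frac{4 + q}{2 + q}$
$H{\left(j \right)} = - 12 j \left(\frac{3}{4} + j\right)$ ($H{\left(j \right)} = - 6 \left(j + j\right) \left(j + \frac{4 - 10}{2 - 10}\right) = - 6 \cdot 2 j \left(j + \frac{1}{-8} \left(-6\right)\right) = - 6 \cdot 2 j \left(j - - \frac{3}{4}\right) = - 6 \cdot 2 j \left(j + \frac{3}{4}\right) = - 6 \cdot 2 j \left(\frac{3}{4} + j\right) = - 12 j \left(\frac{3}{4} + j\right)$)
$\left(H{\left(58 \right)} + 17312\right) - 22167 = \left(\left(-3\right) 58 \left(3 + 4 \cdot 58\right) + 17312\right) - 22167 = \left(\left(-3\right) 58 \left(3 + 232\right) + 17312\right) - 22167 = \left(\left(-3\right) 58 \cdot 235 + 17312\right) - 22167 = \left(-40890 + 17312\right) - 22167 = -23578 - 22167 = -45745$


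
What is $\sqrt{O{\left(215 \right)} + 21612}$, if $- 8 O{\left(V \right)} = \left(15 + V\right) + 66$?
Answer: $5 \sqrt{863} \approx 146.88$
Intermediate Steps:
$O{\left(V \right)} = - \frac{81}{8} - \frac{V}{8}$ ($O{\left(V \right)} = - \frac{\left(15 + V\right) + 66}{8} = - \frac{81 + V}{8} = - \frac{81}{8} - \frac{V}{8}$)
$\sqrt{O{\left(215 \right)} + 21612} = \sqrt{\left(- \frac{81}{8} - \frac{215}{8}\right) + 21612} = \sqrt{-37 + 21612} = \sqrt{21575} = 5 \sqrt{863}$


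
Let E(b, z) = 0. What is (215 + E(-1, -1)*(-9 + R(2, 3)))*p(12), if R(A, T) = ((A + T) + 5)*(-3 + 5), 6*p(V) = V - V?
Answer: 0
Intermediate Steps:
p(V) = 0 (p(V) = (V - V)/6 = (⅙)*0 = 0)
R(A, T) = 10 + 2*A + 2*T (R(A, T) = (5 + A + T)*2 = 10 + 2*A + 2*T)
(215 + E(-1, -1)*(-9 + R(2, 3)))*p(12) = (215 + 0*(-9 + (10 + 2*2 + 2*3)))*0 = (215 + 0*(-9 + (10 + 4 + 6)))*0 = (215 + 0*(-9 + 20))*0 = (215 + 0*11)*0 = (215 + 0)*0 = 215*0 = 0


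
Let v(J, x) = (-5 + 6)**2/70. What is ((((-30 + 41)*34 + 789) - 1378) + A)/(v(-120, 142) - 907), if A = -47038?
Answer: 1102570/21163 ≈ 52.099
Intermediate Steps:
v(J, x) = 1/70 (v(J, x) = 1**2*(1/70) = 1*(1/70) = 1/70)
((((-30 + 41)*34 + 789) - 1378) + A)/(v(-120, 142) - 907) = ((((-30 + 41)*34 + 789) - 1378) - 47038)/(1/70 - 907) = (((11*34 + 789) - 1378) - 47038)/(-63489/70) = (((374 + 789) - 1378) - 47038)*(-70/63489) = ((1163 - 1378) - 47038)*(-70/63489) = (-215 - 47038)*(-70/63489) = -47253*(-70/63489) = 1102570/21163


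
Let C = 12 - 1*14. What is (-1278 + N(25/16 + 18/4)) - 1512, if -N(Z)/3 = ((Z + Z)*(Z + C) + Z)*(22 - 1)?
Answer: -803223/128 ≈ -6275.2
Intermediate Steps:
C = -2 (C = 12 - 14 = -2)
N(Z) = -63*Z - 126*Z*(-2 + Z) (N(Z) = -3*((Z + Z)*(Z - 2) + Z)*(22 - 1) = -3*((2*Z)*(-2 + Z) + Z)*21 = -3*(2*Z*(-2 + Z) + Z)*21 = -3*(Z + 2*Z*(-2 + Z))*21 = -3*(21*Z + 42*Z*(-2 + Z)) = -63*Z - 126*Z*(-2 + Z))
(-1278 + N(25/16 + 18/4)) - 1512 = (-1278 + 63*(25/16 + 18/4)*(3 - 2*(25/16 + 18/4))) - 1512 = (-1278 + 63*(25*(1/16) + 18*(¼))*(3 - 2*(25*(1/16) + 18*(¼)))) - 1512 = (-1278 + 63*(25/16 + 9/2)*(3 - 2*(25/16 + 9/2))) - 1512 = (-1278 + 63*(97/16)*(3 - 2*97/16)) - 1512 = (-1278 + 63*(97/16)*(3 - 97/8)) - 1512 = (-1278 + 63*(97/16)*(-73/8)) - 1512 = (-1278 - 446103/128) - 1512 = -609687/128 - 1512 = -803223/128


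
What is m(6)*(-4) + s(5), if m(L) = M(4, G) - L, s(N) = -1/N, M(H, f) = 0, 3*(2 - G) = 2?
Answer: 119/5 ≈ 23.800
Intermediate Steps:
G = 4/3 (G = 2 - ⅓*2 = 2 - ⅔ = 4/3 ≈ 1.3333)
m(L) = -L (m(L) = 0 - L = -L)
m(6)*(-4) + s(5) = -1*6*(-4) - 1/5 = -6*(-4) - 1*⅕ = 24 - ⅕ = 119/5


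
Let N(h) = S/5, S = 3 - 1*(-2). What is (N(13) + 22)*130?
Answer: 2990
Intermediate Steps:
S = 5 (S = 3 + 2 = 5)
N(h) = 1 (N(h) = 5/5 = 5*(⅕) = 1)
(N(13) + 22)*130 = (1 + 22)*130 = 23*130 = 2990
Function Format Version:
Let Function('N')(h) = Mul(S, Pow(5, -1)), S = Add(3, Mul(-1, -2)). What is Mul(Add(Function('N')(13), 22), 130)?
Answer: 2990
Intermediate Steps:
S = 5 (S = Add(3, 2) = 5)
Function('N')(h) = 1 (Function('N')(h) = Mul(5, Pow(5, -1)) = Mul(5, Rational(1, 5)) = 1)
Mul(Add(Function('N')(13), 22), 130) = Mul(Add(1, 22), 130) = Mul(23, 130) = 2990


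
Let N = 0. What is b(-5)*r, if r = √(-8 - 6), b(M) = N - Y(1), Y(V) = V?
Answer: -I*√14 ≈ -3.7417*I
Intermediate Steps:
b(M) = -1 (b(M) = 0 - 1*1 = 0 - 1 = -1)
r = I*√14 (r = √(-14) = I*√14 ≈ 3.7417*I)
b(-5)*r = -I*√14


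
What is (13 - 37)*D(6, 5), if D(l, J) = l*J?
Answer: -720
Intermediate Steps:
D(l, J) = J*l
(13 - 37)*D(6, 5) = (13 - 37)*(5*6) = -24*30 = -720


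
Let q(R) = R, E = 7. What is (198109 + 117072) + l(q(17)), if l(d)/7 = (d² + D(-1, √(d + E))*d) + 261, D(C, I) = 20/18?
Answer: 2872469/9 ≈ 3.1916e+5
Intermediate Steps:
D(C, I) = 10/9 (D(C, I) = 20*(1/18) = 10/9)
l(d) = 1827 + 7*d² + 70*d/9 (l(d) = 7*((d² + 10*d/9) + 261) = 7*(261 + d² + 10*d/9) = 1827 + 7*d² + 70*d/9)
(198109 + 117072) + l(q(17)) = (198109 + 117072) + (1827 + 7*17² + (70/9)*17) = 315181 + (1827 + 7*289 + 1190/9) = 315181 + (1827 + 2023 + 1190/9) = 315181 + 35840/9 = 2872469/9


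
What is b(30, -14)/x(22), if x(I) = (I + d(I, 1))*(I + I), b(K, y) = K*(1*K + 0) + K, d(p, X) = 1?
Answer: 465/506 ≈ 0.91897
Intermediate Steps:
b(K, y) = K + K² (b(K, y) = K*(K + 0) + K = K*K + K = K² + K = K + K²)
x(I) = 2*I*(1 + I) (x(I) = (I + 1)*(I + I) = (1 + I)*(2*I) = 2*I*(1 + I))
b(30, -14)/x(22) = (30*(1 + 30))/((2*22*(1 + 22))) = (30*31)/((2*22*23)) = 930/1012 = 930*(1/1012) = 465/506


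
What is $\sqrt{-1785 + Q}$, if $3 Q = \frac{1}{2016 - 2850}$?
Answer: $\frac{i \sqrt{1241567738}}{834} \approx 42.249 i$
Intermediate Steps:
$Q = - \frac{1}{2502}$ ($Q = \frac{1}{3 \left(2016 - 2850\right)} = \frac{1}{3 \left(-834\right)} = \frac{1}{3} \left(- \frac{1}{834}\right) = - \frac{1}{2502} \approx -0.00039968$)
$\sqrt{-1785 + Q} = \sqrt{-1785 - \frac{1}{2502}} = \sqrt{- \frac{4466071}{2502}} = \frac{i \sqrt{1241567738}}{834}$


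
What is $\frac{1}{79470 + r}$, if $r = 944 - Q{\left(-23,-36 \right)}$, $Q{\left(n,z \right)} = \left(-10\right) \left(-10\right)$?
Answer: $\frac{1}{80314} \approx 1.2451 \cdot 10^{-5}$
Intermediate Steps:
$Q{\left(n,z \right)} = 100$
$r = 844$ ($r = 944 - 100 = 844$)
$\frac{1}{79470 + r} = \frac{1}{79470 + 844} = \frac{1}{80314}$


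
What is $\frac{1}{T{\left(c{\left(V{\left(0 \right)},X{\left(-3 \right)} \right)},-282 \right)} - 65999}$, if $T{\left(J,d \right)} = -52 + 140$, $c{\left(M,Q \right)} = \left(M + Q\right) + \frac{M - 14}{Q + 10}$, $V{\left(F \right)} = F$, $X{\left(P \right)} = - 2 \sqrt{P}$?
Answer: $- \frac{1}{65911} \approx -1.5172 \cdot 10^{-5}$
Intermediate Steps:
$c{\left(M,Q \right)} = M + Q + \frac{-14 + M}{10 + Q}$ ($c{\left(M,Q \right)} = \left(M + Q\right) + \frac{-14 + M}{10 + Q} = M + Q + \frac{-14 + M}{10 + Q}$)
$T{\left(J,d \right)} = 88$
$\frac{1}{T{\left(c{\left(V{\left(0 \right)},X{\left(-3 \right)} \right)},-282 \right)} - 65999} = \frac{1}{88 - 65999} = \frac{1}{-65911} = - \frac{1}{65911}$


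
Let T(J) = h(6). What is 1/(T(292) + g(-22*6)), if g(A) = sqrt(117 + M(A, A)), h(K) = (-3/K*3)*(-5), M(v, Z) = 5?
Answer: -30/263 + 4*sqrt(122)/263 ≈ 0.053922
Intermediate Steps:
h(K) = 45/K (h(K) = -9/K*(-5) = 45/K)
T(J) = 15/2 (T(J) = 45/6 = 45*(1/6) = 15/2)
g(A) = sqrt(122) (g(A) = sqrt(117 + 5) = sqrt(122))
1/(T(292) + g(-22*6)) = 1/(15/2 + sqrt(122))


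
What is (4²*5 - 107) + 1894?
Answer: 1867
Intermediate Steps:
(4²*5 - 107) + 1894 = (16*5 - 107) + 1894 = (80 - 107) + 1894 = -27 + 1894 = 1867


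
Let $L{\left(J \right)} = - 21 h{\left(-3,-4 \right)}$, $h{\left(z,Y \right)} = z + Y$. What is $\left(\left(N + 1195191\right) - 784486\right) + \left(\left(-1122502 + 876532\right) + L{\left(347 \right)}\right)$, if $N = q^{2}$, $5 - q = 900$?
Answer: $965907$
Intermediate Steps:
$q = -895$ ($q = 5 - 900 = -895$)
$N = 801025$ ($N = \left(-895\right)^{2} = 801025$)
$h{\left(z,Y \right)} = Y + z$
$L{\left(J \right)} = 147$ ($L{\left(J \right)} = - 21 \left(-4 - 3\right) = \left(-21\right) \left(-7\right) = 147$)
$\left(\left(N + 1195191\right) - 784486\right) + \left(\left(-1122502 + 876532\right) + L{\left(347 \right)}\right) = \left(\left(801025 + 1195191\right) - 784486\right) + \left(\left(-1122502 + 876532\right) + 147\right) = \left(1996216 - 784486\right) + \left(-245970 + 147\right) = 1211730 - 245823 = 965907$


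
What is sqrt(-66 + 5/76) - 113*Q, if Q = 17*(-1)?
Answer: 1921 + I*sqrt(95209)/38 ≈ 1921.0 + 8.12*I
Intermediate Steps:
Q = -17
sqrt(-66 + 5/76) - 113*Q = sqrt(-66 + 5/76) - 113*(-17) = sqrt(-66 + 5*(1/76)) + 1921 = sqrt(-66 + 5/76) + 1921 = sqrt(-5011/76) + 1921 = I*sqrt(95209)/38 + 1921 = 1921 + I*sqrt(95209)/38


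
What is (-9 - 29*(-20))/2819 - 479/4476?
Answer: 1205495/12617844 ≈ 0.095539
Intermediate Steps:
(-9 - 29*(-20))/2819 - 479/4476 = (-9 + 580)*(1/2819) - 479*1/4476 = 571*(1/2819) - 479/4476 = 571/2819 - 479/4476 = 1205495/12617844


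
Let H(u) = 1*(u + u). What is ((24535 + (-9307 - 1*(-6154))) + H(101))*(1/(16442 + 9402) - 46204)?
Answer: -90751309300/91 ≈ -9.9727e+8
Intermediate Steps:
H(u) = 2*u (H(u) = 1*(2*u) = 2*u)
((24535 + (-9307 - 1*(-6154))) + H(101))*(1/(16442 + 9402) - 46204) = ((24535 + (-9307 - 1*(-6154))) + 2*101)*(1/(16442 + 9402) - 46204) = ((24535 + (-9307 + 6154)) + 202)*(1/25844 - 46204) = ((24535 - 3153) + 202)*(1/25844 - 46204) = (21382 + 202)*(-1194096175/25844) = 21584*(-1194096175/25844) = -90751309300/91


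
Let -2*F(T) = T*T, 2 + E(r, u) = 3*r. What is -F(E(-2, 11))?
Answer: 32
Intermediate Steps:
E(r, u) = -2 + 3*r
F(T) = -T²/2 (F(T) = -T*T/2 = -T²/2)
-F(E(-2, 11)) = -(-1)*(-2 + 3*(-2))²/2 = -(-1)*(-2 - 6)²/2 = -(-1)*(-8)²/2 = -(-1)*64/2 = -1*(-32) = 32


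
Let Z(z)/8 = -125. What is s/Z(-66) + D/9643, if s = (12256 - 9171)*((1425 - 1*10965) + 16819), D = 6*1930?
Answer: -43305775949/1928600 ≈ -22455.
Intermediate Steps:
Z(z) = -1000 (Z(z) = 8*(-125) = -1000)
D = 11580
s = 22455715 (s = 3085*((1425 - 10965) + 16819) = 3085*(-9540 + 16819) = 3085*7279 = 22455715)
s/Z(-66) + D/9643 = 22455715/(-1000) + 11580/9643 = 22455715*(-1/1000) + 11580*(1/9643) = -4491143/200 + 11580/9643 = -43305775949/1928600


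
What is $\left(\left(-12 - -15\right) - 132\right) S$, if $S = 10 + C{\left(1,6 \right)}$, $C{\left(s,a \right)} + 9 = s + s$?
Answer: $-387$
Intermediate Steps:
$C{\left(s,a \right)} = -9 + 2 s$ ($C{\left(s,a \right)} = -9 + \left(s + s\right) = -9 + 2 s$)
$S = 3$ ($S = 10 + \left(-9 + 2 \cdot 1\right) = 10 + \left(-9 + 2\right) = 10 - 7 = 3$)
$\left(\left(-12 - -15\right) - 132\right) S = \left(\left(-12 - -15\right) - 132\right) 3 = \left(\left(-12 + 15\right) - 132\right) 3 = \left(3 - 132\right) 3 = \left(-129\right) 3 = -387$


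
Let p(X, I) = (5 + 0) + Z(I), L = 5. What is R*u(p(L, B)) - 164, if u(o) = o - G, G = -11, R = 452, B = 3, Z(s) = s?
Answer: 8424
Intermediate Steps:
p(X, I) = 5 + I (p(X, I) = (5 + 0) + I = 5 + I)
u(o) = 11 + o (u(o) = o - 1*(-11) = o + 11 = 11 + o)
R*u(p(L, B)) - 164 = 452*(11 + (5 + 3)) - 164 = 452*(11 + 8) - 164 = 452*19 - 164 = 8588 - 164 = 8424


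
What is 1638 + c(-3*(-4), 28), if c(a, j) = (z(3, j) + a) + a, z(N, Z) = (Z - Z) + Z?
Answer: 1690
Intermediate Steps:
z(N, Z) = Z (z(N, Z) = 0 + Z = Z)
c(a, j) = j + 2*a (c(a, j) = (j + a) + a = (a + j) + a = j + 2*a)
1638 + c(-3*(-4), 28) = 1638 + (28 + 2*(-3*(-4))) = 1638 + (28 + 2*12) = 1638 + (28 + 24) = 1638 + 52 = 1690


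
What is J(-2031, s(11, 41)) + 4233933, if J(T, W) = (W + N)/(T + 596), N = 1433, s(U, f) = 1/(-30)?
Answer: 182270772661/43050 ≈ 4.2339e+6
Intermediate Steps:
s(U, f) = -1/30
J(T, W) = (1433 + W)/(596 + T) (J(T, W) = (W + 1433)/(T + 596) = (1433 + W)/(596 + T))
J(-2031, s(11, 41)) + 4233933 = (1433 - 1/30)/(596 - 2031) + 4233933 = (42989/30)/(-1435) + 4233933 = -1/1435*42989/30 + 4233933 = -42989/43050 + 4233933 = 182270772661/43050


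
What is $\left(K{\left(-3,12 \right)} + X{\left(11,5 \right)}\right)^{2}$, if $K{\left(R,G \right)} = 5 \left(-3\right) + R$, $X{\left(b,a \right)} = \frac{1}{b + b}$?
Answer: $\frac{156025}{484} \approx 322.37$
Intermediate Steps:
$X{\left(b,a \right)} = \frac{1}{2 b}$
$K{\left(R,G \right)} = -15 + R$
$\left(K{\left(-3,12 \right)} + X{\left(11,5 \right)}\right)^{2} = \left(\left(-15 - 3\right) + \frac{1}{2 \cdot 11}\right)^{2} = \left(-18 + \frac{1}{2} \cdot \frac{1}{11}\right)^{2} = \left(-18 + \frac{1}{22}\right)^{2} = \left(- \frac{395}{22}\right)^{2} = \frac{156025}{484}$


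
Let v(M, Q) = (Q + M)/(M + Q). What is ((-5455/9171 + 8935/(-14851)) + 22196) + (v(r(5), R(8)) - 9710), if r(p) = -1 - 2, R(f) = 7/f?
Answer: 1700547976637/136198521 ≈ 12486.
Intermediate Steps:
r(p) = -3
v(M, Q) = 1 (v(M, Q) = (M + Q)/(M + Q) = 1)
((-5455/9171 + 8935/(-14851)) + 22196) + (v(r(5), R(8)) - 9710) = ((-5455/9171 + 8935/(-14851)) + 22196) + (1 - 9710) = ((-5455*1/9171 + 8935*(-1/14851)) + 22196) - 9709 = ((-5455/9171 - 8935/14851) + 22196) - 9709 = (-162955090/136198521 + 22196) - 9709 = 3022899417026/136198521 - 9709 = 1700547976637/136198521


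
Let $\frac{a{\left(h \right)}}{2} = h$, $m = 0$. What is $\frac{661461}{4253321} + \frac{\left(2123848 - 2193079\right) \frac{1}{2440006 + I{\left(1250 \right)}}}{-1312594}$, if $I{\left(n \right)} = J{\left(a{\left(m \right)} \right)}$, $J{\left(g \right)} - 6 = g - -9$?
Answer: $\frac{2118499092481162665}{13622353284760678154} \approx 0.15552$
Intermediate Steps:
$a{\left(h \right)} = 2 h$
$J{\left(g \right)} = 15 + g$ ($J{\left(g \right)} = 6 + \left(g - -9\right) = 6 + \left(g + 9\right) = 6 + \left(9 + g\right) = 15 + g$)
$I{\left(n \right)} = 15$ ($I{\left(n \right)} = 15 + 2 \cdot 0 = 15 + 0 = 15$)
$\frac{661461}{4253321} + \frac{\left(2123848 - 2193079\right) \frac{1}{2440006 + I{\left(1250 \right)}}}{-1312594} = \frac{661461}{4253321} + \frac{\left(2123848 - 2193079\right) \frac{1}{2440006 + 15}}{-1312594} = 661461 \cdot \frac{1}{4253321} + - \frac{69231}{2440021} \left(- \frac{1}{1312594}\right) = \frac{661461}{4253321} + \left(-69231\right) \frac{1}{2440021} \left(- \frac{1}{1312594}\right) = \frac{661461}{4253321} - - \frac{69231}{3202756924474} = \frac{661461}{4253321} + \frac{69231}{3202756924474} = \frac{2118499092481162665}{13622353284760678154}$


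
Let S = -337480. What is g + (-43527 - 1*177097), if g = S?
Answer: -558104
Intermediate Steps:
g = -337480
g + (-43527 - 1*177097) = -337480 + (-43527 - 1*177097) = -337480 + (-43527 - 177097) = -337480 - 220624 = -558104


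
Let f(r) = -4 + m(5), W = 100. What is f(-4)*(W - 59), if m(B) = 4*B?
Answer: 656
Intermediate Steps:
f(r) = 16 (f(r) = -4 + 4*5 = -4 + 20 = 16)
f(-4)*(W - 59) = 16*(100 - 59) = 16*41 = 656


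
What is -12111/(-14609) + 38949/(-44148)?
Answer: -11443171/214986044 ≈ -0.053227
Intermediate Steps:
-12111/(-14609) + 38949/(-44148) = -12111*(-1/14609) + 38949*(-1/44148) = 12111/14609 - 12983/14716 = -11443171/214986044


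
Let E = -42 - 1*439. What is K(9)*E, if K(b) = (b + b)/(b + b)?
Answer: -481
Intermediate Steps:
K(b) = 1 (K(b) = (2*b)/((2*b)) = (2*b)*(1/(2*b)) = 1)
E = -481 (E = -42 - 439 = -481)
K(9)*E = 1*(-481) = -481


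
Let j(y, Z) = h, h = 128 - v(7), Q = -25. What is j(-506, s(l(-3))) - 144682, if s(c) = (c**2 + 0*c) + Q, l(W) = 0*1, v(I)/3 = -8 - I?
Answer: -144509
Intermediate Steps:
v(I) = -24 - 3*I (v(I) = 3*(-8 - I) = -24 - 3*I)
l(W) = 0
s(c) = -25 + c**2 (s(c) = (c**2 + 0*c) - 25 = (c**2 + 0) - 25 = c**2 - 25 = -25 + c**2)
h = 173 (h = 128 - (-24 - 3*7) = 128 - (-24 - 21) = 128 - 1*(-45) = 128 + 45 = 173)
j(y, Z) = 173
j(-506, s(l(-3))) - 144682 = 173 - 144682 = -144509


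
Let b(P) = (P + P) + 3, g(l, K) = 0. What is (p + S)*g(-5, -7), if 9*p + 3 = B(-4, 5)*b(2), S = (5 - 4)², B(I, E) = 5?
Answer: 0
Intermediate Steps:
b(P) = 3 + 2*P (b(P) = 2*P + 3 = 3 + 2*P)
S = 1 (S = 1² = 1)
p = 32/9 (p = -⅓ + (5*(3 + 2*2))/9 = -⅓ + (5*(3 + 4))/9 = -⅓ + (5*7)/9 = -⅓ + (⅑)*35 = -⅓ + 35/9 = 32/9 ≈ 3.5556)
(p + S)*g(-5, -7) = (32/9 + 1)*0 = (41/9)*0 = 0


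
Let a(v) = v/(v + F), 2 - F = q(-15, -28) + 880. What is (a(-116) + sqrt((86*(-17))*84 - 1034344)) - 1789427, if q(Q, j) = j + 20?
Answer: -30420257/17 + 4*I*sqrt(72322) ≈ -1.7894e+6 + 1075.7*I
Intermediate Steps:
q(Q, j) = 20 + j
F = -870 (F = 2 - ((20 - 28) + 880) = 2 - (-8 + 880) = 2 - 1*872 = 2 - 872 = -870)
a(v) = v/(-870 + v) (a(v) = v/(v - 870) = v/(-870 + v))
(a(-116) + sqrt((86*(-17))*84 - 1034344)) - 1789427 = (-116/(-870 - 116) + sqrt((86*(-17))*84 - 1034344)) - 1789427 = (-116/(-986) + sqrt(-1462*84 - 1034344)) - 1789427 = (-116*(-1/986) + sqrt(-122808 - 1034344)) - 1789427 = (2/17 + sqrt(-1157152)) - 1789427 = (2/17 + 4*I*sqrt(72322)) - 1789427 = -30420257/17 + 4*I*sqrt(72322)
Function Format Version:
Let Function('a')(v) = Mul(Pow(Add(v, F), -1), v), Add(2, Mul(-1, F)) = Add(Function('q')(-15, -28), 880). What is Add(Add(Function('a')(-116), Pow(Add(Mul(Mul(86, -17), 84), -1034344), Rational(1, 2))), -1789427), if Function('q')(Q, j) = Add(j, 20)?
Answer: Add(Rational(-30420257, 17), Mul(4, I, Pow(72322, Rational(1, 2)))) ≈ Add(-1.7894e+6, Mul(1075.7, I))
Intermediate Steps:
Function('q')(Q, j) = Add(20, j)
F = -870 (F = Add(2, Mul(-1, Add(Add(20, -28), 880))) = Add(2, Mul(-1, Add(-8, 880))) = Add(2, Mul(-1, 872)) = Add(2, -872) = -870)
Function('a')(v) = Mul(v, Pow(Add(-870, v), -1)) (Function('a')(v) = Mul(Pow(Add(v, -870), -1), v) = Mul(Pow(Add(-870, v), -1), v) = Mul(v, Pow(Add(-870, v), -1)))
Add(Add(Function('a')(-116), Pow(Add(Mul(Mul(86, -17), 84), -1034344), Rational(1, 2))), -1789427) = Add(Add(Mul(-116, Pow(Add(-870, -116), -1)), Pow(Add(Mul(Mul(86, -17), 84), -1034344), Rational(1, 2))), -1789427) = Add(Add(Mul(-116, Pow(-986, -1)), Pow(Add(Mul(-1462, 84), -1034344), Rational(1, 2))), -1789427) = Add(Add(Mul(-116, Rational(-1, 986)), Pow(Add(-122808, -1034344), Rational(1, 2))), -1789427) = Add(Add(Rational(2, 17), Pow(-1157152, Rational(1, 2))), -1789427) = Add(Add(Rational(2, 17), Mul(4, I, Pow(72322, Rational(1, 2)))), -1789427) = Add(Rational(-30420257, 17), Mul(4, I, Pow(72322, Rational(1, 2))))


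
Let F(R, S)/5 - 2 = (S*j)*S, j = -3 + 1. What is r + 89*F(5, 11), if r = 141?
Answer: -106659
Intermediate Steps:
j = -2
F(R, S) = 10 - 10*S² (F(R, S) = 10 + 5*((S*(-2))*S) = 10 + 5*((-2*S)*S) = 10 + 5*(-2*S²) = 10 - 10*S²)
r + 89*F(5, 11) = 141 + 89*(10 - 10*11²) = 141 + 89*(10 - 10*121) = 141 + 89*(10 - 1210) = 141 + 89*(-1200) = 141 - 106800 = -106659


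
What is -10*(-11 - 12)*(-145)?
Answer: -33350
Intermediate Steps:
-10*(-11 - 12)*(-145) = -10*(-23)*(-145) = 230*(-145) = -33350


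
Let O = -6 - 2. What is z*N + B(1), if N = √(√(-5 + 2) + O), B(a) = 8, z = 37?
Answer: 8 + 37*√(-8 + I*√3) ≈ 19.264 + 105.26*I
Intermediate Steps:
O = -8
N = √(-8 + I*√3) (N = √(√(-5 + 2) - 8) = √(√(-3) - 8) = √(I*√3 - 8) = √(-8 + I*√3) ≈ 0.30443 + 2.8448*I)
z*N + B(1) = 37*√(-8 + I*√3) + 8 = 8 + 37*√(-8 + I*√3)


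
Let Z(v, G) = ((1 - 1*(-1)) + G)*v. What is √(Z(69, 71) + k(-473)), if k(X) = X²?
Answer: √228766 ≈ 478.29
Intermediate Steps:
Z(v, G) = v*(2 + G) (Z(v, G) = ((1 + 1) + G)*v = (2 + G)*v = v*(2 + G))
√(Z(69, 71) + k(-473)) = √(69*(2 + 71) + (-473)²) = √(69*73 + 223729) = √(5037 + 223729) = √228766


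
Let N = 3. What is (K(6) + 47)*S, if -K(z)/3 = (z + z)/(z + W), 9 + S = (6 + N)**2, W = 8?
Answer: 22392/7 ≈ 3198.9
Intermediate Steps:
S = 72 (S = -9 + (6 + 3)**2 = -9 + 9**2 = -9 + 81 = 72)
K(z) = -6*z/(8 + z) (K(z) = -3*(z + z)/(z + 8) = -3*2*z/(8 + z) = -6*z/(8 + z))
(K(6) + 47)*S = (-6*6/(8 + 6) + 47)*72 = (-6*6/14 + 47)*72 = (-6*6*1/14 + 47)*72 = (-18/7 + 47)*72 = (311/7)*72 = 22392/7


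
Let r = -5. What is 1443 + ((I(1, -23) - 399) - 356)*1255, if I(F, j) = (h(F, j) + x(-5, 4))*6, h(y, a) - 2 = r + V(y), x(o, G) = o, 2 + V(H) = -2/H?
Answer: -1036442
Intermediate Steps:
V(H) = -2 - 2/H
h(y, a) = -5 - 2/y (h(y, a) = 2 + (-5 + (-2 - 2/y)) = 2 + (-7 - 2/y) = -5 - 2/y)
I(F, j) = -60 - 12/F (I(F, j) = ((-5 - 2/F) - 5)*6 = (-10 - 2/F)*6 = -60 - 12/F)
1443 + ((I(1, -23) - 399) - 356)*1255 = 1443 + (((-60 - 12/1) - 399) - 356)*1255 = 1443 + (((-60 - 12*1) - 399) - 356)*1255 = 1443 + (((-60 - 12) - 399) - 356)*1255 = 1443 + ((-72 - 399) - 356)*1255 = 1443 + (-471 - 356)*1255 = 1443 - 827*1255 = 1443 - 1037885 = -1036442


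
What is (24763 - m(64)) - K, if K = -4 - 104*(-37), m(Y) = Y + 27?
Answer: 20828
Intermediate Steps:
m(Y) = 27 + Y
K = 3844 (K = -4 + 3848 = 3844)
(24763 - m(64)) - K = (24763 - (27 + 64)) - 1*3844 = (24763 - 1*91) - 3844 = (24763 - 91) - 3844 = 24672 - 3844 = 20828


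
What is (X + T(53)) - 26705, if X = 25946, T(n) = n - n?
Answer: -759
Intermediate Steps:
T(n) = 0
(X + T(53)) - 26705 = (25946 + 0) - 26705 = 25946 - 26705 = -759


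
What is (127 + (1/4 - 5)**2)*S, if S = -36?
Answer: -21537/4 ≈ -5384.3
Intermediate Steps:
(127 + (1/4 - 5)**2)*S = (127 + (1/4 - 5)**2)*(-36) = (127 + (-19/4)**2)*(-36) = (127 + 361/16)*(-36) = (2393/16)*(-36) = -21537/4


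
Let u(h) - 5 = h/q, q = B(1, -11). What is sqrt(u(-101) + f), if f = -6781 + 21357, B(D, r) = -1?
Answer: sqrt(14682) ≈ 121.17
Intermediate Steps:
f = 14576
q = -1
u(h) = 5 - h (u(h) = 5 + h/(-1) = 5 + h*(-1) = 5 - h)
sqrt(u(-101) + f) = sqrt((5 - 1*(-101)) + 14576) = sqrt((5 + 101) + 14576) = sqrt(106 + 14576) = sqrt(14682)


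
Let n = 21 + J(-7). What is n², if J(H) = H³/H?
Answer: 4900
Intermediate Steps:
J(H) = H²
n = 70 (n = 21 + (-7)² = 21 + 49 = 70)
n² = 70² = 4900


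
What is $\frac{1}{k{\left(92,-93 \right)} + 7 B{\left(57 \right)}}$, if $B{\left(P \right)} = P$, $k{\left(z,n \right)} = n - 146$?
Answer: $\frac{1}{160} \approx 0.00625$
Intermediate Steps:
$k{\left(z,n \right)} = -146 + n$ ($k{\left(z,n \right)} = n - 146 = -146 + n$)
$\frac{1}{k{\left(92,-93 \right)} + 7 B{\left(57 \right)}} = \frac{1}{\left(-146 - 93\right) + 7 \cdot 57} = \frac{1}{-239 + 399} = \frac{1}{160}$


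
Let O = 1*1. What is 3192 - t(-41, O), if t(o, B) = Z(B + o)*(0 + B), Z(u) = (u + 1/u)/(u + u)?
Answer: 10212799/3200 ≈ 3191.5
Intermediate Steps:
Z(u) = (u + 1/u)/(2*u) (Z(u) = (u + 1/u)/((2*u)) = (u + 1/u)*(1/(2*u)) = (u + 1/u)/(2*u))
O = 1
t(o, B) = B*(1 + (B + o)²)/(2*(B + o)²) (t(o, B) = ((1 + (B + o)²)/(2*(B + o)²))*(0 + B) = ((1 + (B + o)²)/(2*(B + o)²))*B = B*(1 + (B + o)²)/(2*(B + o)²))
3192 - t(-41, O) = 3192 - ((½)*1 + (½)*1/(1 - 41)²) = 3192 - (½ + (½)*1/(-40)²) = 3192 - (½ + (½)*1*(1/1600)) = 3192 - (½ + 1/3200) = 3192 - 1*1601/3200 = 3192 - 1601/3200 = 10212799/3200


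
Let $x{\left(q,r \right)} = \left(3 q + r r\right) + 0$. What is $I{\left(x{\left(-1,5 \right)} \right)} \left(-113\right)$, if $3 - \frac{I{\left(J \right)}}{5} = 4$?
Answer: $565$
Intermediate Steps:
$x{\left(q,r \right)} = r^{2} + 3 q$ ($x{\left(q,r \right)} = \left(3 q + r^{2}\right) + 0 = \left(r^{2} + 3 q\right) + 0 = r^{2} + 3 q$)
$I{\left(J \right)} = -5$ ($I{\left(J \right)} = 15 - 20 = -5$)
$I{\left(x{\left(-1,5 \right)} \right)} \left(-113\right) = \left(-5\right) \left(-113\right) = 565$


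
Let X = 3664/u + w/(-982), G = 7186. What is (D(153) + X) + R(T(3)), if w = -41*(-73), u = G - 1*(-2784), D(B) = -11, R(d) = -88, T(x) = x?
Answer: -497752811/4895270 ≈ -101.68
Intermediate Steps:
u = 9970 (u = 7186 - 1*(-2784) = 7186 + 2784 = 9970)
w = 2993
X = -13121081/4895270 (X = 3664/9970 + 2993/(-982) = 3664*(1/9970) + 2993*(-1/982) = 1832/4985 - 2993/982 = -13121081/4895270 ≈ -2.6804)
(D(153) + X) + R(T(3)) = (-11 - 13121081/4895270) - 88 = -66969051/4895270 - 88 = -497752811/4895270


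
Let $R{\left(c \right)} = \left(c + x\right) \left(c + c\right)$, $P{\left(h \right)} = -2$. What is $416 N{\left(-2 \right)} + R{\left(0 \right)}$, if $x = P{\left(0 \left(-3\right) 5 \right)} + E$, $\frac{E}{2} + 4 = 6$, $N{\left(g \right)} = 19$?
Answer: $7904$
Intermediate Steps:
$E = 4$ ($E = -8 + 2 \cdot 6 = -8 + 12 = 4$)
$x = 2$ ($x = -2 + 4 = 2$)
$R{\left(c \right)} = 2 c \left(2 + c\right)$ ($R{\left(c \right)} = \left(c + 2\right) \left(c + c\right) = \left(2 + c\right) 2 c = 2 c \left(2 + c\right)$)
$416 N{\left(-2 \right)} + R{\left(0 \right)} = 416 \cdot 19 + 2 \cdot 0 \left(2 + 0\right) = 7904 + 2 \cdot 0 \cdot 2 = 7904 + 0 = 7904$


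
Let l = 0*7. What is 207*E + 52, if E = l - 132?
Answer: -27272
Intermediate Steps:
l = 0
E = -132 (E = 0 - 132 = -132)
207*E + 52 = 207*(-132) + 52 = -27324 + 52 = -27272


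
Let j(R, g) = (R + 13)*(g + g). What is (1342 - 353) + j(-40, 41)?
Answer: -1225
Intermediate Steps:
j(R, g) = 2*g*(13 + R) (j(R, g) = (13 + R)*(2*g) = 2*g*(13 + R))
(1342 - 353) + j(-40, 41) = (1342 - 353) + 2*41*(13 - 40) = 989 + 2*41*(-27) = 989 - 2214 = -1225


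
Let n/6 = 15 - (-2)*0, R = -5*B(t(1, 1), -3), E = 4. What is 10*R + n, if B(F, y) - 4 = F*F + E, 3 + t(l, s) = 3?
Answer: -310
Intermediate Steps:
t(l, s) = 0 (t(l, s) = -3 + 3 = 0)
B(F, y) = 8 + F**2 (B(F, y) = 4 + (F*F + 4) = 4 + (F**2 + 4) = 4 + (4 + F**2) = 8 + F**2)
R = -40 (R = -5*(8 + 0**2) = -5*(8 + 0) = -5*8 = -40)
n = 90 (n = 6*(15 - (-2)*0) = 6*(15 - 1*0) = 6*(15 + 0) = 6*15 = 90)
10*R + n = 10*(-40) + 90 = -400 + 90 = -310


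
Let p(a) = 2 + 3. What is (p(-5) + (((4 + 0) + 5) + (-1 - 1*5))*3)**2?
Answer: 196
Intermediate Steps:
p(a) = 5
(p(-5) + (((4 + 0) + 5) + (-1 - 1*5))*3)**2 = (5 + (((4 + 0) + 5) + (-1 - 1*5))*3)**2 = (5 + ((4 + 5) + (-1 - 5))*3)**2 = (5 + (9 - 6)*3)**2 = (5 + 3*3)**2 = (5 + 9)**2 = 14**2 = 196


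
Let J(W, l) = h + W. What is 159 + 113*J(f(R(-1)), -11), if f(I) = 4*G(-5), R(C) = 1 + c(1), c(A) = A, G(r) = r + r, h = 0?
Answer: -4361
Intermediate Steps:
G(r) = 2*r
R(C) = 2 (R(C) = 1 + 1 = 2)
f(I) = -40 (f(I) = 4*(2*(-5)) = 4*(-10) = -40)
J(W, l) = W (J(W, l) = 0 + W = W)
159 + 113*J(f(R(-1)), -11) = 159 + 113*(-40) = 159 - 4520 = -4361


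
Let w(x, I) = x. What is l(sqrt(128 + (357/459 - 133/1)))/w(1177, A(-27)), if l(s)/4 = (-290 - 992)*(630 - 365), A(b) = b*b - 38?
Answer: -1358920/1177 ≈ -1154.6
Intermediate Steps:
A(b) = -38 + b**2 (A(b) = b**2 - 38 = -38 + b**2)
l(s) = -1358920 (l(s) = 4*((-290 - 992)*(630 - 365)) = 4*(-1282*265) = 4*(-339730) = -1358920)
l(sqrt(128 + (357/459 - 133/1)))/w(1177, A(-27)) = -1358920/1177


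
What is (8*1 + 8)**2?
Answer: 256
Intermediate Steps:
(8*1 + 8)**2 = (8 + 8)**2 = 16**2 = 256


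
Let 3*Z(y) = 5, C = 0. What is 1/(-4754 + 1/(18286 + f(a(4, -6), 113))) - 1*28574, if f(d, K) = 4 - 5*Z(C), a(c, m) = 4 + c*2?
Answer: -7450188425743/260733127 ≈ -28574.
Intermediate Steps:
Z(y) = 5/3 (Z(y) = (⅓)*5 = 5/3)
a(c, m) = 4 + 2*c
f(d, K) = -13/3 (f(d, K) = 4 - 5*5/3 = 4 - 25/3 = -13/3)
1/(-4754 + 1/(18286 + f(a(4, -6), 113))) - 1*28574 = 1/(-4754 + 1/(18286 - 13/3)) - 1*28574 = 1/(-4754 + 1/(54845/3)) - 28574 = 1/(-4754 + 3/54845) - 28574 = 1/(-260733127/54845) - 28574 = -54845/260733127 - 28574 = -7450188425743/260733127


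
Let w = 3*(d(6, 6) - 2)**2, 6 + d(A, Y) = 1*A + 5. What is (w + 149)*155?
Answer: 27280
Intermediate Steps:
d(A, Y) = -1 + A (d(A, Y) = -6 + (1*A + 5) = -6 + (A + 5) = -6 + (5 + A) = -1 + A)
w = 27 (w = 3*((-1 + 6) - 2)**2 = 3*(5 - 2)**2 = 3*3**2 = 3*9 = 27)
(w + 149)*155 = (27 + 149)*155 = 176*155 = 27280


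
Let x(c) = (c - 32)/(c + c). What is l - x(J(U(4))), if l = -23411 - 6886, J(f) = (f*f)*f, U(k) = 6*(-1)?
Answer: -1636069/54 ≈ -30298.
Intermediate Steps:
U(k) = -6
J(f) = f**3 (J(f) = f**2*f = f**3)
x(c) = (-32 + c)/(2*c) (x(c) = (-32 + c)/((2*c)) = (-32 + c)*(1/(2*c)) = (-32 + c)/(2*c))
l = -30297
l - x(J(U(4))) = -30297 - (-32 + (-6)**3)/(2*((-6)**3)) = -30297 - (-32 - 216)/(2*(-216)) = -30297 - (-1)*(-248)/(2*216) = -30297 - 1*31/54 = -30297 - 31/54 = -1636069/54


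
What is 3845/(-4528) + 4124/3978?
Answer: 1689031/9006192 ≈ 0.18754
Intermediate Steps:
3845/(-4528) + 4124/3978 = 3845*(-1/4528) + 4124*(1/3978) = -3845/4528 + 2062/1989 = 1689031/9006192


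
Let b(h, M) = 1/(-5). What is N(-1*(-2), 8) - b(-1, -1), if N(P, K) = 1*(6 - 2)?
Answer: 21/5 ≈ 4.2000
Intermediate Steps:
N(P, K) = 4 (N(P, K) = 1*4 = 4)
b(h, M) = -1/5
N(-1*(-2), 8) - b(-1, -1) = 4 - 1*(-1/5) = 4 + 1/5 = 21/5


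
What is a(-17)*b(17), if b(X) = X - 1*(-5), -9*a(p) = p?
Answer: 374/9 ≈ 41.556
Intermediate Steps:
a(p) = -p/9
b(X) = 5 + X (b(X) = X + 5 = 5 + X)
a(-17)*b(17) = (-1/9*(-17))*(5 + 17) = (17/9)*22 = 374/9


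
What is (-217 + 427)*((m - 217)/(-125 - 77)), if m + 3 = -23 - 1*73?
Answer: 33180/101 ≈ 328.51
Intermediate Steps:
m = -99 (m = -3 + (-23 - 1*73) = -3 + (-23 - 73) = -3 - 96 = -99)
(-217 + 427)*((m - 217)/(-125 - 77)) = (-217 + 427)*((-99 - 217)/(-125 - 77)) = 210*(-316/(-202)) = 210*(-316*(-1/202)) = 210*(158/101) = 33180/101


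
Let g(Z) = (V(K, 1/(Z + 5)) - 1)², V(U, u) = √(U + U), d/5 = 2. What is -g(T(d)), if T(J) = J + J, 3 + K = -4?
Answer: 13 + 2*I*√14 ≈ 13.0 + 7.4833*I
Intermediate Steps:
K = -7 (K = -3 - 4 = -7)
d = 10 (d = 5*2 = 10)
T(J) = 2*J
V(U, u) = √2*√U (V(U, u) = √(2*U) = √2*√U)
g(Z) = (-1 + I*√14)² (g(Z) = (√2*√(-7) - 1)² = (√2*(I*√7) - 1)² = (I*√14 - 1)² = (-1 + I*√14)²)
-g(T(d)) = -(1 - I*√14)²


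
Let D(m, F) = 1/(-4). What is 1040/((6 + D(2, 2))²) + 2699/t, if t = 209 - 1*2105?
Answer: 30121669/1002984 ≈ 30.032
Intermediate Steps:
D(m, F) = -¼
t = -1896 (t = 209 - 2105 = -1896)
1040/((6 + D(2, 2))²) + 2699/t = 1040/((6 - ¼)²) + 2699/(-1896) = 1040/((23/4)²) + 2699*(-1/1896) = 1040/(529/16) - 2699/1896 = 1040*(16/529) - 2699/1896 = 16640/529 - 2699/1896 = 30121669/1002984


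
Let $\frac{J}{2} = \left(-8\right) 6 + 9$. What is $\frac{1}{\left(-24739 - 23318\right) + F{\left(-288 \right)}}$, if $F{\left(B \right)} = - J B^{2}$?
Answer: $\frac{1}{6421575} \approx 1.5573 \cdot 10^{-7}$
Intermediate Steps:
$J = -78$ ($J = 2 \left(\left(-8\right) 6 + 9\right) = 2 \left(-48 + 9\right) = 2 \left(-39\right) = -78$)
$F{\left(B \right)} = 78 B^{2}$ ($F{\left(B \right)} = - \left(-78\right) B^{2} = 78 B^{2}$)
$\frac{1}{\left(-24739 - 23318\right) + F{\left(-288 \right)}} = \frac{1}{\left(-24739 - 23318\right) + 78 \left(-288\right)^{2}} = \frac{1}{\left(-24739 - 23318\right) + 78 \cdot 82944} = \frac{1}{-48057 + 6469632} = \frac{1}{6421575}$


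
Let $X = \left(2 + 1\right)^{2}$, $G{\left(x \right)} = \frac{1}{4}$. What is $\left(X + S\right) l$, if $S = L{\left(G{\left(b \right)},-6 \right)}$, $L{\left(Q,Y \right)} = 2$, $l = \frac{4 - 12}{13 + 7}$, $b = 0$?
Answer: $- \frac{22}{5} \approx -4.4$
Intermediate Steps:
$l = - \frac{2}{5}$ ($l = - \frac{8}{20} = \left(-8\right) \frac{1}{20} = - \frac{2}{5} \approx -0.4$)
$G{\left(x \right)} = \frac{1}{4}$
$S = 2$
$X = 9$ ($X = 3^{2} = 9$)
$\left(X + S\right) l = \left(9 + 2\right) \left(- \frac{2}{5}\right) = 11 \left(- \frac{2}{5}\right) = - \frac{22}{5}$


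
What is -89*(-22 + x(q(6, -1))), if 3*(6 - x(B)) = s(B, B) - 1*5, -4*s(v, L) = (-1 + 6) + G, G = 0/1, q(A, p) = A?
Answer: 14863/12 ≈ 1238.6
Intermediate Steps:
G = 0 (G = 0*1 = 0)
s(v, L) = -5/4 (s(v, L) = -((-1 + 6) + 0)/4 = -(5 + 0)/4 = -¼*5 = -5/4)
x(B) = 97/12 (x(B) = 6 - (-5/4 - 1*5)/3 = 6 - (-5/4 - 5)/3 = 6 - ⅓*(-25/4) = 6 + 25/12 = 97/12)
-89*(-22 + x(q(6, -1))) = -89*(-22 + 97/12) = -89*(-167/12) = 14863/12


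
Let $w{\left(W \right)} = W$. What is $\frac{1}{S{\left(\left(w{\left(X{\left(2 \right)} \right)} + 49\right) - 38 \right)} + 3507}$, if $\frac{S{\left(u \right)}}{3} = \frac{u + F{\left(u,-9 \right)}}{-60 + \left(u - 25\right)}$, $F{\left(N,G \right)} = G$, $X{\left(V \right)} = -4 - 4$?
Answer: $\frac{41}{143796} \approx 0.00028513$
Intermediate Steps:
$X{\left(V \right)} = -8$ ($X{\left(V \right)} = -4 - 4 = -8$)
$S{\left(u \right)} = \frac{3 \left(-9 + u\right)}{-85 + u}$ ($S{\left(u \right)} = 3 \frac{u - 9}{-60 + \left(u - 25\right)} = 3 \frac{-9 + u}{-60 + \left(u - 25\right)} = 3 \frac{-9 + u}{-60 + \left(-25 + u\right)} = 3 \frac{-9 + u}{-85 + u} = \frac{3 \left(-9 + u\right)}{-85 + u}$)
$\frac{1}{S{\left(\left(w{\left(X{\left(2 \right)} \right)} + 49\right) - 38 \right)} + 3507} = \frac{1}{\frac{3 \left(-9 + \left(\left(-8 + 49\right) - 38\right)\right)}{-85 + \left(\left(-8 + 49\right) - 38\right)} + 3507} = \frac{1}{\frac{3 \left(-9 + \left(41 - 38\right)\right)}{-85 + \left(41 - 38\right)} + 3507} = \frac{1}{\frac{3 \left(-9 + 3\right)}{-85 + 3} + 3507} = \frac{1}{3 \frac{1}{-82} \left(-6\right) + 3507} = \frac{1}{3 \left(- \frac{1}{82}\right) \left(-6\right) + 3507} = \frac{1}{\frac{9}{41} + 3507} = \frac{1}{\frac{143796}{41}} = \frac{41}{143796}$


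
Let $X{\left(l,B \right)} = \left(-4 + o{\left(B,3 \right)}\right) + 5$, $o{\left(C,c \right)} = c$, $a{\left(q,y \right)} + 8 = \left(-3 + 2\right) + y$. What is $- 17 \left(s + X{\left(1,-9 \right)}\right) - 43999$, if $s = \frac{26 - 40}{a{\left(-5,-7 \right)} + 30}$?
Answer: $-44050$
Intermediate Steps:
$a{\left(q,y \right)} = -9 + y$ ($a{\left(q,y \right)} = -8 + \left(\left(-3 + 2\right) + y\right) = -8 + \left(-1 + y\right) = -9 + y$)
$X{\left(l,B \right)} = 4$ ($X{\left(l,B \right)} = \left(-4 + 3\right) + 5 = -1 + 5 = 4$)
$s = -1$ ($s = \frac{26 - 40}{\left(-9 - 7\right) + 30} = - \frac{14}{-16 + 30} = - \frac{14}{14} = \left(-14\right) \frac{1}{14} = -1$)
$- 17 \left(s + X{\left(1,-9 \right)}\right) - 43999 = - 17 \left(-1 + 4\right) - 43999 = \left(-17\right) 3 - 43999 = -51 - 43999 = -44050$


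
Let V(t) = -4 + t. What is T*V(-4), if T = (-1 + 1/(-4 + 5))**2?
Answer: 0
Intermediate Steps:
T = 0 (T = (-1 + 1/1)**2 = (-1 + 1)**2 = 0**2 = 0)
T*V(-4) = 0*(-4 - 4) = 0*(-8) = 0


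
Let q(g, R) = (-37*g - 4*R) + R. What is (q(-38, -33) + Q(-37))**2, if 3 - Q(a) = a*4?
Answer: 2742336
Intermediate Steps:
Q(a) = 3 - 4*a (Q(a) = 3 - a*4 = 3 - 4*a)
q(g, R) = -37*g - 3*R
(q(-38, -33) + Q(-37))**2 = ((-37*(-38) - 3*(-33)) + (3 - 4*(-37)))**2 = ((1406 + 99) + (3 + 148))**2 = (1505 + 151)**2 = 1656**2 = 2742336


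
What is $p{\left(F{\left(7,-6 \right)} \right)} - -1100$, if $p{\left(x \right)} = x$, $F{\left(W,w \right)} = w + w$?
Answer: $1088$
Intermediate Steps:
$F{\left(W,w \right)} = 2 w$
$p{\left(F{\left(7,-6 \right)} \right)} - -1100 = 2 \left(-6\right) - -1100 = -12 + 1100 = 1088$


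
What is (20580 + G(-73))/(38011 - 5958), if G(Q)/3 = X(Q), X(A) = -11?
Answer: 20547/32053 ≈ 0.64103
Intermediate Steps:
G(Q) = -33 (G(Q) = 3*(-11) = -33)
(20580 + G(-73))/(38011 - 5958) = (20580 - 33)/(38011 - 5958) = 20547/32053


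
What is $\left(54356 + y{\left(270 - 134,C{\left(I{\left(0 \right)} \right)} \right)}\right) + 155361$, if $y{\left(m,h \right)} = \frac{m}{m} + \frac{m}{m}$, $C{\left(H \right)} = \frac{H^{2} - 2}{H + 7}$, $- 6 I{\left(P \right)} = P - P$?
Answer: $209719$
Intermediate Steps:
$I{\left(P \right)} = 0$ ($I{\left(P \right)} = - \frac{P - P}{6} = \left(- \frac{1}{6}\right) 0 = 0$)
$C{\left(H \right)} = \frac{-2 + H^{2}}{7 + H}$
$y{\left(m,h \right)} = 2$ ($y{\left(m,h \right)} = 1 + 1 = 2$)
$\left(54356 + y{\left(270 - 134,C{\left(I{\left(0 \right)} \right)} \right)}\right) + 155361 = \left(54356 + 2\right) + 155361 = 54358 + 155361 = 209719$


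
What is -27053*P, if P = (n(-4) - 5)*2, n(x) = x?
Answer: 486954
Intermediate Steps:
P = -18 (P = (-4 - 5)*2 = -9*2 = -18)
-27053*P = -27053*(-18) = 486954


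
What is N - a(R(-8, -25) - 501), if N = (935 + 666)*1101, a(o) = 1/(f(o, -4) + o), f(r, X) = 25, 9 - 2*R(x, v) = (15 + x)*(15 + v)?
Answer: 1538837975/873 ≈ 1.7627e+6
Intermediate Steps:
R(x, v) = 9/2 - (15 + v)*(15 + x)/2 (R(x, v) = 9/2 - (15 + x)*(15 + v)/2 = 9/2 - (15 + v)*(15 + x)/2)
a(o) = 1/(25 + o)
N = 1762701 (N = 1601*1101 = 1762701)
N - a(R(-8, -25) - 501) = 1762701 - 1/(25 + ((-108 - 15/2*(-25) - 15/2*(-8) - ½*(-25)*(-8)) - 501)) = 1762701 - 1/(25 + ((-108 + 375/2 + 60 - 100) - 501)) = 1762701 - 1/(25 + (79/2 - 501)) = 1762701 - 1/(25 - 923/2) = 1762701 - 1/(-873/2) = 1762701 - 1*(-2/873) = 1762701 + 2/873 = 1538837975/873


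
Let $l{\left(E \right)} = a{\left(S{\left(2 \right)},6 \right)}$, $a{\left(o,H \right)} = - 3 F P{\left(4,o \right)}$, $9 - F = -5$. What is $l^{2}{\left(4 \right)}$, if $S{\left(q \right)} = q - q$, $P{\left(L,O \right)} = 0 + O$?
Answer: $0$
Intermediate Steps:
$P{\left(L,O \right)} = O$
$S{\left(q \right)} = 0$
$F = 14$ ($F = 9 - -5 = 9 + 5 = 14$)
$a{\left(o,H \right)} = - 42 o$ ($a{\left(o,H \right)} = \left(-3\right) 14 o = - 42 o$)
$l{\left(E \right)} = 0$ ($l{\left(E \right)} = \left(-42\right) 0 = 0$)
$l^{2}{\left(4 \right)} = 0^{2} = 0$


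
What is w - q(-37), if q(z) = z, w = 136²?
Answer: 18533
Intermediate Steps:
w = 18496
w - q(-37) = 18496 - 1*(-37) = 18496 + 37 = 18533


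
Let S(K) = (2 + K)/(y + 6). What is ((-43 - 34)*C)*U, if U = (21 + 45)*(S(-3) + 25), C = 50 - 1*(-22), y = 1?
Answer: -9095328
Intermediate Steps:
S(K) = 2/7 + K/7 (S(K) = (2 + K)/(1 + 6) = (2 + K)/7 = (2 + K)*(1/7) = 2/7 + K/7)
C = 72 (C = 50 + 22 = 72)
U = 11484/7 (U = (21 + 45)*((2/7 + (1/7)*(-3)) + 25) = 66*((2/7 - 3/7) + 25) = 66*(-1/7 + 25) = 66*(174/7) = 11484/7 ≈ 1640.6)
((-43 - 34)*C)*U = ((-43 - 34)*72)*(11484/7) = -77*72*(11484/7) = -5544*11484/7 = -9095328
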